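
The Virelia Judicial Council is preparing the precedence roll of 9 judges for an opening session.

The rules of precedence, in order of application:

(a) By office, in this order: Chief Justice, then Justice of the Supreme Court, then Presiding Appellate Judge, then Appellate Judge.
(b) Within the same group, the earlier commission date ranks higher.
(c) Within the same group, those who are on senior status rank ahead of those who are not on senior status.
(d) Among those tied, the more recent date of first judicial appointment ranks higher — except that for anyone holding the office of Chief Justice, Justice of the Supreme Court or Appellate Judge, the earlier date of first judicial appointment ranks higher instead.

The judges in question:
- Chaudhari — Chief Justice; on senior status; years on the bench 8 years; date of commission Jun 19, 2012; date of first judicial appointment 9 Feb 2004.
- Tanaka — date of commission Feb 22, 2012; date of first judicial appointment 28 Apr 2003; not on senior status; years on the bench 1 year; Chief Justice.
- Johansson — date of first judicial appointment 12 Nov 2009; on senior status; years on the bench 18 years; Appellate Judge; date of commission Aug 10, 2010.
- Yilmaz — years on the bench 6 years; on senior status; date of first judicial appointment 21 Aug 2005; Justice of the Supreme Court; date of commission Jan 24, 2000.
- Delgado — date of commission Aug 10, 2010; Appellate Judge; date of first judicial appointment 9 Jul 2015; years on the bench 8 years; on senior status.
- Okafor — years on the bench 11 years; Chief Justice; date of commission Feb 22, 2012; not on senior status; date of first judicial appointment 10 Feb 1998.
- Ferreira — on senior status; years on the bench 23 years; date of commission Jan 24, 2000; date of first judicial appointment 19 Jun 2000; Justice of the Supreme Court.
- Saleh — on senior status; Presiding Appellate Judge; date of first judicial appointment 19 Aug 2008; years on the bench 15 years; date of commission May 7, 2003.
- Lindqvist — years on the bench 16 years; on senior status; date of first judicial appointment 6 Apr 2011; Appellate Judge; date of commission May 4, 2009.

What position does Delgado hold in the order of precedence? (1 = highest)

By office: Okafor, Tanaka and Chaudhari (Chief Justice); then Ferreira and Yilmaz (Justice of the Supreme Court); then Saleh (Presiding Appellate Judge); then Lindqvist, Johansson and Delgado (Appellate Judge).
Among Okafor, Tanaka and Chaudhari, by date of commission (earlier first): Okafor and Tanaka (Feb 22, 2012) before Chaudhari (Jun 19, 2012).
Okafor and Tanaka are each not on senior status, so the next rule applies.
Among Okafor and Tanaka, by date of first judicial appointment (earlier first) (reversed rule for this group): Okafor (10 Feb 1998) before Tanaka (28 Apr 2003).
Ferreira and Yilmaz both have date of commission Jan 24, 2000, so the next rule applies.
Ferreira and Yilmaz are each on senior status, so the next rule applies.
Among Ferreira and Yilmaz, by date of first judicial appointment (earlier first) (reversed rule for this group): Ferreira (19 Jun 2000) before Yilmaz (21 Aug 2005).
Among Lindqvist, Johansson and Delgado, by date of commission (earlier first): Lindqvist (May 4, 2009) before Johansson and Delgado (Aug 10, 2010).
Johansson and Delgado are each on senior status, so the next rule applies.
Among Johansson and Delgado, by date of first judicial appointment (earlier first) (reversed rule for this group): Johansson (12 Nov 2009) before Delgado (9 Jul 2015).
Order: Okafor, Tanaka, Chaudhari, Ferreira, Yilmaz, Saleh, Lindqvist, Johansson, Delgado. So position 9.

9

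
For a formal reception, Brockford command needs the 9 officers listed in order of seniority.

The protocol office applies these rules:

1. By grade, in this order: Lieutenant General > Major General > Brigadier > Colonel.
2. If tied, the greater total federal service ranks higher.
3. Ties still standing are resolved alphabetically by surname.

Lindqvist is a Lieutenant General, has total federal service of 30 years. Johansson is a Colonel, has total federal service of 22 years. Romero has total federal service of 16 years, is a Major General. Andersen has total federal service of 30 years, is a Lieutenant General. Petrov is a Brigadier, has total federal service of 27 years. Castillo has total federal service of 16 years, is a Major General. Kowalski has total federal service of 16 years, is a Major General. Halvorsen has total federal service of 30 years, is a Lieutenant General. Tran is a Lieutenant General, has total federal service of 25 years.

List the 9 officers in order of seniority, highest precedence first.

Andersen, Halvorsen, Lindqvist, Tran, Castillo, Kowalski, Romero, Petrov, Johansson

By grade: Andersen, Halvorsen, Lindqvist and Tran (Lieutenant General); then Castillo, Kowalski and Romero (Major General); then Petrov (Brigadier); then Johansson (Colonel).
Among Andersen, Halvorsen, Lindqvist and Tran, by total federal service (higher first): Andersen, Halvorsen and Lindqvist (30 years) before Tran (25 years).
Among Andersen, Halvorsen and Lindqvist, alphabetically by surname: Andersen before Halvorsen before Lindqvist.
Castillo, Kowalski and Romero all have total federal service 16 years, so the next rule applies.
Among Castillo, Kowalski and Romero, alphabetically by surname: Castillo before Kowalski before Romero.
Full order: Andersen, Halvorsen, Lindqvist, Tran, Castillo, Kowalski, Romero, Petrov, Johansson.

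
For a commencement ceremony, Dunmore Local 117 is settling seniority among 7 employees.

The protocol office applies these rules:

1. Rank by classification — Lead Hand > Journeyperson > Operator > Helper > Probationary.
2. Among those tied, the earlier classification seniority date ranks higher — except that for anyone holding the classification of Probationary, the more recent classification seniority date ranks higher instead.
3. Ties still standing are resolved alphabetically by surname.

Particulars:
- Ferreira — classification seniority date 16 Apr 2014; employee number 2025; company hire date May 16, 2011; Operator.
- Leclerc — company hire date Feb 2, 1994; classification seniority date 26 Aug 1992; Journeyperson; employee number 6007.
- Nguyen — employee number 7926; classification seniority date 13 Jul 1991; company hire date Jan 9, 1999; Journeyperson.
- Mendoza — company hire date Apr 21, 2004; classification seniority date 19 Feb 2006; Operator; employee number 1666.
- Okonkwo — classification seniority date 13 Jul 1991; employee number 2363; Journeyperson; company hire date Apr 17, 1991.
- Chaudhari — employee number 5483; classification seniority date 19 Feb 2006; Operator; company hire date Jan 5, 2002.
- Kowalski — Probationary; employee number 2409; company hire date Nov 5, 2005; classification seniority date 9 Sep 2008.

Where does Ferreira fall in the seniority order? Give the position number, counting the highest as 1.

By classification: Nguyen, Okonkwo and Leclerc (Journeyperson); then Chaudhari, Mendoza and Ferreira (Operator); then Kowalski (Probationary).
Among Nguyen, Okonkwo and Leclerc, by classification seniority date (earlier first): Nguyen and Okonkwo (13 Jul 1991) before Leclerc (26 Aug 1992).
Among Nguyen and Okonkwo, alphabetically by surname: Nguyen before Okonkwo.
Among Chaudhari, Mendoza and Ferreira, by classification seniority date (earlier first): Chaudhari and Mendoza (19 Feb 2006) before Ferreira (16 Apr 2014).
Among Chaudhari and Mendoza, alphabetically by surname: Chaudhari before Mendoza.
Order: Nguyen, Okonkwo, Leclerc, Chaudhari, Mendoza, Ferreira, Kowalski. So position 6.

6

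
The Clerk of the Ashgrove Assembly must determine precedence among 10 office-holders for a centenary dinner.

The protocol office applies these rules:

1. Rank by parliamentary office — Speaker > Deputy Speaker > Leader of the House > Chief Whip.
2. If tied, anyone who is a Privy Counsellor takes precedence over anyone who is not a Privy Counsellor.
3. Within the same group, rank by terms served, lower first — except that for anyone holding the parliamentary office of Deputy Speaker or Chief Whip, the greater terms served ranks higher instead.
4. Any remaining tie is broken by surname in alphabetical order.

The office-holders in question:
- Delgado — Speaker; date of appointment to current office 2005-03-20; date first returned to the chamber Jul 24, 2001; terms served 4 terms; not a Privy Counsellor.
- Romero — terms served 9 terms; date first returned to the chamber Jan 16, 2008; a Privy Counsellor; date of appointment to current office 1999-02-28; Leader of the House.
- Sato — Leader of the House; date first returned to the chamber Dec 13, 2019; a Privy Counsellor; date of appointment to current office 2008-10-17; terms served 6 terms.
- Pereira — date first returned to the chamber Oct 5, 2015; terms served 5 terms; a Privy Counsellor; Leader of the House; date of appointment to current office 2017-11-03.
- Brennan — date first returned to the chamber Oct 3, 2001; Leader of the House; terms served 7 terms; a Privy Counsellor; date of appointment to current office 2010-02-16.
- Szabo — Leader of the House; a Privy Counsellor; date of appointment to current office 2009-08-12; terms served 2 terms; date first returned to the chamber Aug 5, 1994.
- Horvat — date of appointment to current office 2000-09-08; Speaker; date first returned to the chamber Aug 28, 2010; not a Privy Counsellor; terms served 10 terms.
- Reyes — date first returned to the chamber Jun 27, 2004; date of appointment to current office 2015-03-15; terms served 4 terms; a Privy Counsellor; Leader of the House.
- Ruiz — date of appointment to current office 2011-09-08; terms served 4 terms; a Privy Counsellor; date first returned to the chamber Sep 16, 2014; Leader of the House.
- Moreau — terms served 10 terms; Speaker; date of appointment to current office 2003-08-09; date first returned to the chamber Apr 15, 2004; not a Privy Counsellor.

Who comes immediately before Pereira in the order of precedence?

By parliamentary office: Delgado, Horvat and Moreau (Speaker); then Szabo, Reyes, Ruiz, Pereira, Sato, Brennan and Romero (Leader of the House).
Delgado, Horvat and Moreau are each not a Privy Counsellor, so the next rule applies.
Among Delgado, Horvat and Moreau, by terms served (lower first): Delgado (4 terms) before Horvat and Moreau (10 terms).
Among Horvat and Moreau, alphabetically by surname: Horvat before Moreau.
Szabo, Reyes, Ruiz, Pereira, Sato, Brennan and Romero are each a Privy Counsellor, so the next rule applies.
Among Szabo, Reyes, Ruiz, Pereira, Sato, Brennan and Romero, by terms served (lower first): Szabo (2 terms) before Reyes and Ruiz (4 terms) before Pereira (5 terms) before Sato (6 terms) before Brennan (7 terms) before Romero (9 terms).
Among Reyes and Ruiz, alphabetically by surname: Reyes before Ruiz.
Order: Delgado, Horvat, Moreau, Szabo, Reyes, Ruiz, Pereira, Sato, Brennan, Romero.

Ruiz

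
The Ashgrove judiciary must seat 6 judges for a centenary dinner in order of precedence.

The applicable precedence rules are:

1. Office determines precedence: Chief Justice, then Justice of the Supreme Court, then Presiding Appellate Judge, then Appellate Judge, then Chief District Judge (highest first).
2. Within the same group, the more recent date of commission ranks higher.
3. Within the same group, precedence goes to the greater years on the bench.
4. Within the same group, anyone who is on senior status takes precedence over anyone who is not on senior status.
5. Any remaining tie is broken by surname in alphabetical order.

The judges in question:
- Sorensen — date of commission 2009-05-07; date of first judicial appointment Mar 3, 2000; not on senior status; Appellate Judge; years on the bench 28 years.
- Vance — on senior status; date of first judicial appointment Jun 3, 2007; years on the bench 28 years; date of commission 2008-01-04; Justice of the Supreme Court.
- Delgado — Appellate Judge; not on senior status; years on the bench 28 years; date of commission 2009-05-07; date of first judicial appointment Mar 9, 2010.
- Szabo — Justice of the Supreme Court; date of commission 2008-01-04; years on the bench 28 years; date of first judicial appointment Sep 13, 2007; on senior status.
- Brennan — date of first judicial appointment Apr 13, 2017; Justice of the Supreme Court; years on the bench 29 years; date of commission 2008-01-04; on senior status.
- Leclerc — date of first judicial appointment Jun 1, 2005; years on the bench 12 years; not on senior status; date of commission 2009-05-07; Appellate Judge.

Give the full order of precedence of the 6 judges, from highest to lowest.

Brennan, Szabo, Vance, Delgado, Sorensen, Leclerc

By office: Brennan, Szabo and Vance (Justice of the Supreme Court); then Delgado, Sorensen and Leclerc (Appellate Judge).
Brennan, Szabo and Vance all have date of commission 2008-01-04, so the next rule applies.
Among Brennan, Szabo and Vance, by years on the bench (higher first): Brennan (29 years) before Szabo and Vance (28 years).
Szabo and Vance are each on senior status, so the next rule applies.
Among Szabo and Vance, alphabetically by surname: Szabo before Vance.
Delgado, Sorensen and Leclerc all have date of commission 2009-05-07, so the next rule applies.
Among Delgado, Sorensen and Leclerc, by years on the bench (higher first): Delgado and Sorensen (28 years) before Leclerc (12 years).
Delgado and Sorensen are each not on senior status, so the next rule applies.
Among Delgado and Sorensen, alphabetically by surname: Delgado before Sorensen.
Full order: Brennan, Szabo, Vance, Delgado, Sorensen, Leclerc.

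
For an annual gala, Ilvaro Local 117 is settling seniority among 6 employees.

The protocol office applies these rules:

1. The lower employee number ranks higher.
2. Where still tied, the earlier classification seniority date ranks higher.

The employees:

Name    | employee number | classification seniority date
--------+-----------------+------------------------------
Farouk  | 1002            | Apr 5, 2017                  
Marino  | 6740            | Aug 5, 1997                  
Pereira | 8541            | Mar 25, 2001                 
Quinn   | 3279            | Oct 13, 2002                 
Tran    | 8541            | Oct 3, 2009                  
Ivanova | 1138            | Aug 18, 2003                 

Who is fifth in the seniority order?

Pereira

By employee number (lower first): Farouk (1002); then Ivanova (1138); then Quinn (3279); then Marino (6740); then Pereira and Tran (both 8541).
Among Pereira and Tran, by classification seniority date (earlier first): Pereira (Mar 25, 2001) before Tran (Oct 3, 2009).
Order: Farouk, Ivanova, Quinn, Marino, Pereira, Tran.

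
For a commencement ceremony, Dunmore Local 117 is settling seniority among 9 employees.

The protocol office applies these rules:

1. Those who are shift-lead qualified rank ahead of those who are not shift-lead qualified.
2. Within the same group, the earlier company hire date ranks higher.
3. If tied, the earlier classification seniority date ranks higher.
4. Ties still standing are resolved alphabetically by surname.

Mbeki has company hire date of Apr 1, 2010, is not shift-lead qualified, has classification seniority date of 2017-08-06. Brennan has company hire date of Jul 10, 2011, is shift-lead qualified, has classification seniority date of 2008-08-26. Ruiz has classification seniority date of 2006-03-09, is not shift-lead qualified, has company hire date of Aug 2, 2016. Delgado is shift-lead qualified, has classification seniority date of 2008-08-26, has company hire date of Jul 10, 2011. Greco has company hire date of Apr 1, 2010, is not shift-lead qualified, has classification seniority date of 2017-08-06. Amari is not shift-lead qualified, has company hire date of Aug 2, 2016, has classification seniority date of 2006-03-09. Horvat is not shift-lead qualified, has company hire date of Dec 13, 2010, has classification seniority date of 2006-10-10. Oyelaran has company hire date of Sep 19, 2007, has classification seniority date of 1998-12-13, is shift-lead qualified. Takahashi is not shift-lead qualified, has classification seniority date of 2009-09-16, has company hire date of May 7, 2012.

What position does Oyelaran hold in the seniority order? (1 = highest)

1

By the first rule: Oyelaran, Brennan and Delgado (each shift-lead qualified); then Greco, Mbeki, Horvat, Takahashi, Amari and Ruiz (each not shift-lead qualified).
Among Oyelaran, Brennan and Delgado, by company hire date (earlier first): Oyelaran (Sep 19, 2007) before Brennan and Delgado (Jul 10, 2011).
Brennan and Delgado both have classification seniority date 2008-08-26, so the next rule applies.
Among Brennan and Delgado, alphabetically by surname: Brennan before Delgado.
Among Greco, Mbeki, Horvat, Takahashi, Amari and Ruiz, by company hire date (earlier first): Greco and Mbeki (Apr 1, 2010) before Horvat (Dec 13, 2010) before Takahashi (May 7, 2012) before Amari and Ruiz (Aug 2, 2016).
Greco and Mbeki both have classification seniority date 2017-08-06, so the next rule applies.
Among Greco and Mbeki, alphabetically by surname: Greco before Mbeki.
Amari and Ruiz both have classification seniority date 2006-03-09, so the next rule applies.
Among Amari and Ruiz, alphabetically by surname: Amari before Ruiz.
Order: Oyelaran, Brennan, Delgado, Greco, Mbeki, Horvat, Takahashi, Amari, Ruiz. So position 1.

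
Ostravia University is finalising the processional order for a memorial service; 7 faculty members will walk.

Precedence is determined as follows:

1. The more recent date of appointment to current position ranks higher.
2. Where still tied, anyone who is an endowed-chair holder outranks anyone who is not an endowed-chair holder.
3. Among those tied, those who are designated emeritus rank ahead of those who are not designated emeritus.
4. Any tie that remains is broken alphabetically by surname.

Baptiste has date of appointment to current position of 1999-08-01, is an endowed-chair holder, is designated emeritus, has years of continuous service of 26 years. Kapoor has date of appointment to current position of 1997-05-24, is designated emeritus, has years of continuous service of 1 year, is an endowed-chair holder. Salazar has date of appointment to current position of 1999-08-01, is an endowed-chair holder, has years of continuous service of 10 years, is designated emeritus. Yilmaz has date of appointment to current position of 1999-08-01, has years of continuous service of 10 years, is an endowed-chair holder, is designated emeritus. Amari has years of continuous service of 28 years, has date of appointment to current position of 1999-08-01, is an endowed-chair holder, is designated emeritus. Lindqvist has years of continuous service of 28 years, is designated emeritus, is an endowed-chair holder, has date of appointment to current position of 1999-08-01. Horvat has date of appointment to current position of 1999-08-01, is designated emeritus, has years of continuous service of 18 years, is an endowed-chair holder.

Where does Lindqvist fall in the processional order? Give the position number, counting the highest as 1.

By date of appointment to current position (later first): Amari, Baptiste, Horvat, Lindqvist, Salazar and Yilmaz (each 1999-08-01); then Kapoor (1997-05-24).
Amari, Baptiste, Horvat, Lindqvist, Salazar and Yilmaz are each an endowed-chair holder, so the next rule applies.
Amari, Baptiste, Horvat, Lindqvist, Salazar and Yilmaz are each designated emeritus, so the next rule applies.
Among Amari, Baptiste, Horvat, Lindqvist, Salazar and Yilmaz, alphabetically by surname: Amari before Baptiste before Horvat before Lindqvist before Salazar before Yilmaz.
Order: Amari, Baptiste, Horvat, Lindqvist, Salazar, Yilmaz, Kapoor. So position 4.

4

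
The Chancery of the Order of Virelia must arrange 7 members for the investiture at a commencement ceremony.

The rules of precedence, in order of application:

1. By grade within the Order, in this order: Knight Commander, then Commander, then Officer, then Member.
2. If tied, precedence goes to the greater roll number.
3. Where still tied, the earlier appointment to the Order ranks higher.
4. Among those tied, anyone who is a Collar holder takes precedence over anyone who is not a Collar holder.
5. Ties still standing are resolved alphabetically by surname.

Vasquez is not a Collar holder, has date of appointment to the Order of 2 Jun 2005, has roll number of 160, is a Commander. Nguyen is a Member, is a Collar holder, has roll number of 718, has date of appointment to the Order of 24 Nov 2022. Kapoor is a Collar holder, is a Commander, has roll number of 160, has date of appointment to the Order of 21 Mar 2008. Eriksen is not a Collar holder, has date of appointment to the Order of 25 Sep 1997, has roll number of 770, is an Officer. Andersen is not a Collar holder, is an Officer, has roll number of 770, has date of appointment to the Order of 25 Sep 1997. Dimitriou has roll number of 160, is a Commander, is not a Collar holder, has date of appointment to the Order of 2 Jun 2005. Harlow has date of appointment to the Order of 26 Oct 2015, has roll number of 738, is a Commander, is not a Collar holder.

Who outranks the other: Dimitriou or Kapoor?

By grade within the Order: Harlow, Dimitriou, Vasquez and Kapoor (Commander); then Andersen and Eriksen (Officer); then Nguyen (Member).
Among Harlow, Dimitriou, Vasquez and Kapoor, by roll number (higher first): Harlow (738) before Dimitriou, Vasquez and Kapoor (160).
Among Dimitriou, Vasquez and Kapoor, by date of appointment to the Order (earlier first): Dimitriou and Vasquez (2 Jun 2005) before Kapoor (21 Mar 2008).
Dimitriou and Vasquez are each not a Collar holder, so the next rule applies.
Among Dimitriou and Vasquez, alphabetically by surname: Dimitriou before Vasquez.
Andersen and Eriksen both have roll number 770, so the next rule applies.
Andersen and Eriksen both have date of appointment to the Order 25 Sep 1997, so the next rule applies.
Andersen and Eriksen are each not a Collar holder, so the next rule applies.
Among Andersen and Eriksen, alphabetically by surname: Andersen before Eriksen.
So Dimitriou takes precedence.

Dimitriou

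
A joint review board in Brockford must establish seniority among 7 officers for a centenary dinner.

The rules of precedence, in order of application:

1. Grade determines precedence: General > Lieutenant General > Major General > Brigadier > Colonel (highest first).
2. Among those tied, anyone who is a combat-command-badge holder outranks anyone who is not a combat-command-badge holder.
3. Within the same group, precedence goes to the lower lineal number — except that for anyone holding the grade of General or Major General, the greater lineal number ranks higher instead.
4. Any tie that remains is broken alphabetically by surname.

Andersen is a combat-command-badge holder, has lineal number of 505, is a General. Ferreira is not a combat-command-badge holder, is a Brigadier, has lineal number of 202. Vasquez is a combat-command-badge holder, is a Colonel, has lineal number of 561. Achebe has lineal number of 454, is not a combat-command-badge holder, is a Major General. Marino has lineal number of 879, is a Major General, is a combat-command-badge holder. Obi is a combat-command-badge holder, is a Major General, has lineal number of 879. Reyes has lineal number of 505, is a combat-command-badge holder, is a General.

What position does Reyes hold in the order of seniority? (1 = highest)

2

By grade: Andersen and Reyes (General); then Marino, Obi and Achebe (Major General); then Ferreira (Brigadier); then Vasquez (Colonel).
Andersen and Reyes are each a combat-command-badge holder, so the next rule applies.
Andersen and Reyes both have lineal number 505, so the next rule applies.
Among Andersen and Reyes, alphabetically by surname: Andersen before Reyes.
Among Marino, Obi and Achebe, a combat-command-badge holder before not a combat-command-badge holder: Marino and Obi (a combat-command-badge holder) before Achebe (not a combat-command-badge holder).
Marino and Obi both have lineal number 879, so the next rule applies.
Among Marino and Obi, alphabetically by surname: Marino before Obi.
Order: Andersen, Reyes, Marino, Obi, Achebe, Ferreira, Vasquez. So position 2.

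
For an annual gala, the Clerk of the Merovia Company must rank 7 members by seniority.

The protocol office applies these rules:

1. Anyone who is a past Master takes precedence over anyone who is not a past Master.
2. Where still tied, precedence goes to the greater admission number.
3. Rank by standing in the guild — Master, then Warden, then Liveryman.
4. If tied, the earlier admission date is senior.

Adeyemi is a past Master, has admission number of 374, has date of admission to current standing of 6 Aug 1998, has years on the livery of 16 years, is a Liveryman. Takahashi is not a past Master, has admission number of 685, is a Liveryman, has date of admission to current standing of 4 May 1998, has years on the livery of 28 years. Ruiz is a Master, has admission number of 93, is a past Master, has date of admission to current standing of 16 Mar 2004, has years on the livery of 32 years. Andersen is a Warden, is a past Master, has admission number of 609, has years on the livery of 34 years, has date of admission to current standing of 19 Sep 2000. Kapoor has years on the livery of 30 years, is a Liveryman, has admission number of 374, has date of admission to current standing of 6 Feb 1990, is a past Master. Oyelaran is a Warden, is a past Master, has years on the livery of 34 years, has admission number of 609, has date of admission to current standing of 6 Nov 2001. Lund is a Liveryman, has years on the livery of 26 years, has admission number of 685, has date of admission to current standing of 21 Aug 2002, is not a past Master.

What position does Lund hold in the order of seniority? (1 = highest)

7

By the first rule: Andersen, Oyelaran, Kapoor, Adeyemi and Ruiz (each a past Master); then Takahashi and Lund (both not a past Master).
Among Andersen, Oyelaran, Kapoor, Adeyemi and Ruiz, by admission number (higher first): Andersen and Oyelaran (609) before Kapoor and Adeyemi (374) before Ruiz (93).
Andersen and Oyelaran are each Warden, so the next rule applies.
Among Andersen and Oyelaran, by date of admission to current standing (earlier first): Andersen (19 Sep 2000) before Oyelaran (6 Nov 2001).
Kapoor and Adeyemi are each Liveryman, so the next rule applies.
Among Kapoor and Adeyemi, by date of admission to current standing (earlier first): Kapoor (6 Feb 1990) before Adeyemi (6 Aug 1998).
Takahashi and Lund both have admission number 685, so the next rule applies.
Takahashi and Lund are each Liveryman, so the next rule applies.
Among Takahashi and Lund, by date of admission to current standing (earlier first): Takahashi (4 May 1998) before Lund (21 Aug 2002).
Order: Andersen, Oyelaran, Kapoor, Adeyemi, Ruiz, Takahashi, Lund. So position 7.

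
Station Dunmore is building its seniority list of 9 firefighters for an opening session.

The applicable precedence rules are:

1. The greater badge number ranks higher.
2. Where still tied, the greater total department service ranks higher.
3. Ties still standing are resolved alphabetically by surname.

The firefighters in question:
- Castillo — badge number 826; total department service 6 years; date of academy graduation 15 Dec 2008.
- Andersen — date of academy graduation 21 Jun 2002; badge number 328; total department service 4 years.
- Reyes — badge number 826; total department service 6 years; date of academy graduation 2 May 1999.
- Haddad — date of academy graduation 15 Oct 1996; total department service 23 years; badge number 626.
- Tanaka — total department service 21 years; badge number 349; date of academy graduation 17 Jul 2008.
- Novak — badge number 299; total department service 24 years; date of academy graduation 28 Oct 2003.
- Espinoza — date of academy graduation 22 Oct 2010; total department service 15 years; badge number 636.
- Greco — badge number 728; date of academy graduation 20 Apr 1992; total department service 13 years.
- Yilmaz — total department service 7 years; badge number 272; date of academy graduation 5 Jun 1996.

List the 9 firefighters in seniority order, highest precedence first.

Castillo, Reyes, Greco, Espinoza, Haddad, Tanaka, Andersen, Novak, Yilmaz

By badge number (higher first): Castillo and Reyes (both 826); then Greco (728); then Espinoza (636); then Haddad (626); then Tanaka (349); then Andersen (328); then Novak (299); then Yilmaz (272).
Castillo and Reyes both have total department service 6 years, so the next rule applies.
Among Castillo and Reyes, alphabetically by surname: Castillo before Reyes.
Full order: Castillo, Reyes, Greco, Espinoza, Haddad, Tanaka, Andersen, Novak, Yilmaz.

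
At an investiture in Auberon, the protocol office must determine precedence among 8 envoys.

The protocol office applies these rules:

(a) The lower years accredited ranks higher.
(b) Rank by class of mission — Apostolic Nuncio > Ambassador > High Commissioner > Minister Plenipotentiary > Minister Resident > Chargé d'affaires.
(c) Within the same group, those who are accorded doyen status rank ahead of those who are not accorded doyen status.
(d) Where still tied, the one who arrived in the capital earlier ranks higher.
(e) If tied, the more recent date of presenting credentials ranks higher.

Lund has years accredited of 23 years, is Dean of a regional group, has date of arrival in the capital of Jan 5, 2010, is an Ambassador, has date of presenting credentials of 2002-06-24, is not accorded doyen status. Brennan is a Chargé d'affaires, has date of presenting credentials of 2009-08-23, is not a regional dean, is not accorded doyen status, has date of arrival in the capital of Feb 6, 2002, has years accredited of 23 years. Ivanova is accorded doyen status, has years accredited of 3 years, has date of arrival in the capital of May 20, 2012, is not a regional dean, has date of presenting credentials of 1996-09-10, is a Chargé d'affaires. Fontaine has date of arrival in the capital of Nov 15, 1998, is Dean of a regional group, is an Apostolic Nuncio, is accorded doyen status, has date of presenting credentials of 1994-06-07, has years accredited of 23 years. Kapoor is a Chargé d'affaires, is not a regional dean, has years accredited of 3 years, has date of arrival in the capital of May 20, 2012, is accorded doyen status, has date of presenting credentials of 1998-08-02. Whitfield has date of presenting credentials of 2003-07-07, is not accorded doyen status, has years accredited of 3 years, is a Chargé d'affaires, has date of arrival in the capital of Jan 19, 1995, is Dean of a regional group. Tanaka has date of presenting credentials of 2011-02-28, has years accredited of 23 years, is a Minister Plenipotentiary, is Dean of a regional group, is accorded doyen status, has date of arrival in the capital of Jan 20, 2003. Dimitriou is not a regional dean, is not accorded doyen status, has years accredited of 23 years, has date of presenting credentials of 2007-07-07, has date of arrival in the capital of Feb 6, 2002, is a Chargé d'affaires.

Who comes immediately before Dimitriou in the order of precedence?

By years accredited (lower first): Kapoor, Ivanova and Whitfield (each 3 years); then Fontaine, Lund, Tanaka, Brennan and Dimitriou (each 23 years).
Kapoor, Ivanova and Whitfield are each Chargé d'affaires, so the next rule applies.
Among Kapoor, Ivanova and Whitfield, accorded doyen status before not accorded doyen status: Kapoor and Ivanova (accorded doyen status) before Whitfield (not accorded doyen status).
Kapoor and Ivanova both have date of arrival in the capital May 20, 2012, so the next rule applies.
Among Kapoor and Ivanova, by date of presenting credentials (later first): Kapoor (1998-08-02) before Ivanova (1996-09-10).
Among Fontaine, Lund, Tanaka, Brennan and Dimitriou, by class of mission: Fontaine (Apostolic Nuncio) before Lund (Ambassador) before Tanaka (Minister Plenipotentiary) before Brennan and Dimitriou (Chargé d'affaires).
Brennan and Dimitriou are each not accorded doyen status, so the next rule applies.
Brennan and Dimitriou both have date of arrival in the capital Feb 6, 2002, so the next rule applies.
Among Brennan and Dimitriou, by date of presenting credentials (later first): Brennan (2009-08-23) before Dimitriou (2007-07-07).
Order: Kapoor, Ivanova, Whitfield, Fontaine, Lund, Tanaka, Brennan, Dimitriou.

Brennan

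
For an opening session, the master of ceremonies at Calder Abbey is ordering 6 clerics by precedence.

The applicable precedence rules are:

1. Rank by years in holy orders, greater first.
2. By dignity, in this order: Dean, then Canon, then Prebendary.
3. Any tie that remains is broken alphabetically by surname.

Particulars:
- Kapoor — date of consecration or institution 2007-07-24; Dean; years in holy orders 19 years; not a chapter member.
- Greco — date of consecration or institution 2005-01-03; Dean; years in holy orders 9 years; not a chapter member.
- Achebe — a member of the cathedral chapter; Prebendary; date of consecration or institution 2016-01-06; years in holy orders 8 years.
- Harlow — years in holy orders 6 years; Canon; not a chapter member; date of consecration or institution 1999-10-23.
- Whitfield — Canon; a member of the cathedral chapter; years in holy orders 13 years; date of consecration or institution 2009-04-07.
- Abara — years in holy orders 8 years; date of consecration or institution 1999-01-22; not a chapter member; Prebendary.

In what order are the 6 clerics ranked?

By years in holy orders (higher first): Kapoor (19 years); then Whitfield (13 years); then Greco (9 years); then Abara and Achebe (both 8 years); then Harlow (6 years).
Abara and Achebe are each Prebendary, so the next rule applies.
Among Abara and Achebe, alphabetically by surname: Abara before Achebe.
Full order: Kapoor, Whitfield, Greco, Abara, Achebe, Harlow.

Kapoor, Whitfield, Greco, Abara, Achebe, Harlow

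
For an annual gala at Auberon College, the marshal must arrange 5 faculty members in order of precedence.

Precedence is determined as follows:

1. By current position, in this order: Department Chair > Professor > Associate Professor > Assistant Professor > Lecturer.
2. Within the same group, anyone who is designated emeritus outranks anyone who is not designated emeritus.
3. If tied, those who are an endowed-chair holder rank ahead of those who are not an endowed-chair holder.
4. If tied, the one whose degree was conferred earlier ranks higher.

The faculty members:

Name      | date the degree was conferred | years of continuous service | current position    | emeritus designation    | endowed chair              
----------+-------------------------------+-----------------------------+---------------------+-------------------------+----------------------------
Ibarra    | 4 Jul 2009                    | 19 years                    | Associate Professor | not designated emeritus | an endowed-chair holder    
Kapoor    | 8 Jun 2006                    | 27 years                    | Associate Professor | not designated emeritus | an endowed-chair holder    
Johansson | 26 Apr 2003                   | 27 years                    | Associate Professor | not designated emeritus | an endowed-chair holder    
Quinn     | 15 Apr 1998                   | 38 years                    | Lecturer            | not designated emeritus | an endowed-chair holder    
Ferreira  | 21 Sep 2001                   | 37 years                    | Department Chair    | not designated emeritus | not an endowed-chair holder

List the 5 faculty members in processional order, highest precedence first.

Ferreira, Johansson, Kapoor, Ibarra, Quinn

By current position: Ferreira (Department Chair); then Johansson, Kapoor and Ibarra (Associate Professor); then Quinn (Lecturer).
Johansson, Kapoor and Ibarra are each not designated emeritus, so the next rule applies.
Johansson, Kapoor and Ibarra are each an endowed-chair holder, so the next rule applies.
Among Johansson, Kapoor and Ibarra, by date the degree was conferred (earlier first): Johansson (26 Apr 2003) before Kapoor (8 Jun 2006) before Ibarra (4 Jul 2009).
Full order: Ferreira, Johansson, Kapoor, Ibarra, Quinn.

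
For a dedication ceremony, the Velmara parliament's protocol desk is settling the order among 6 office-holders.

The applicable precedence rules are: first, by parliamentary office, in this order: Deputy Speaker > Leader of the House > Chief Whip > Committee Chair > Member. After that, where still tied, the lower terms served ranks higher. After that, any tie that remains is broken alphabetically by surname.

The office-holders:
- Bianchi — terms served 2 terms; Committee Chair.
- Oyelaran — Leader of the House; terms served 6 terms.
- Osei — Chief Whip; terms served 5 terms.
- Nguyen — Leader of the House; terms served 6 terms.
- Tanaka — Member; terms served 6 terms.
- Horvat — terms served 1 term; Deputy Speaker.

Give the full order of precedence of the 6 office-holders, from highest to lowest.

Horvat, Nguyen, Oyelaran, Osei, Bianchi, Tanaka

By parliamentary office: Horvat (Deputy Speaker); then Nguyen and Oyelaran (Leader of the House); then Osei (Chief Whip); then Bianchi (Committee Chair); then Tanaka (Member).
Nguyen and Oyelaran both have terms served 6 terms, so the next rule applies.
Among Nguyen and Oyelaran, alphabetically by surname: Nguyen before Oyelaran.
Full order: Horvat, Nguyen, Oyelaran, Osei, Bianchi, Tanaka.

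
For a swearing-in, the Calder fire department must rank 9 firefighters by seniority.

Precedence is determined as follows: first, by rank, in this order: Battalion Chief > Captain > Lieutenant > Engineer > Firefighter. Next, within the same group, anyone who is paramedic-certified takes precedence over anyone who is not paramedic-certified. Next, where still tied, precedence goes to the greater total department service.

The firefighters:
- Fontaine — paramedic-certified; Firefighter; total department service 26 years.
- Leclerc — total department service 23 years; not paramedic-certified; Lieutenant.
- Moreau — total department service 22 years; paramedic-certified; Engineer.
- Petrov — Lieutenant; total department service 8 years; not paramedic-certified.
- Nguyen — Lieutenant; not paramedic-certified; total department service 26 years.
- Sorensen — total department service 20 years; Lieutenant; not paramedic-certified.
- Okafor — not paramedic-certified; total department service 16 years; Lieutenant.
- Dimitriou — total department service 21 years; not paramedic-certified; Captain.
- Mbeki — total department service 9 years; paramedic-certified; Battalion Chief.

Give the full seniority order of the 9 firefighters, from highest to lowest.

By rank: Mbeki (Battalion Chief); then Dimitriou (Captain); then Nguyen, Leclerc, Sorensen, Okafor and Petrov (Lieutenant); then Moreau (Engineer); then Fontaine (Firefighter).
Nguyen, Leclerc, Sorensen, Okafor and Petrov are each not paramedic-certified, so the next rule applies.
Among Nguyen, Leclerc, Sorensen, Okafor and Petrov, by total department service (higher first): Nguyen (26 years) before Leclerc (23 years) before Sorensen (20 years) before Okafor (16 years) before Petrov (8 years).
Full order: Mbeki, Dimitriou, Nguyen, Leclerc, Sorensen, Okafor, Petrov, Moreau, Fontaine.

Mbeki, Dimitriou, Nguyen, Leclerc, Sorensen, Okafor, Petrov, Moreau, Fontaine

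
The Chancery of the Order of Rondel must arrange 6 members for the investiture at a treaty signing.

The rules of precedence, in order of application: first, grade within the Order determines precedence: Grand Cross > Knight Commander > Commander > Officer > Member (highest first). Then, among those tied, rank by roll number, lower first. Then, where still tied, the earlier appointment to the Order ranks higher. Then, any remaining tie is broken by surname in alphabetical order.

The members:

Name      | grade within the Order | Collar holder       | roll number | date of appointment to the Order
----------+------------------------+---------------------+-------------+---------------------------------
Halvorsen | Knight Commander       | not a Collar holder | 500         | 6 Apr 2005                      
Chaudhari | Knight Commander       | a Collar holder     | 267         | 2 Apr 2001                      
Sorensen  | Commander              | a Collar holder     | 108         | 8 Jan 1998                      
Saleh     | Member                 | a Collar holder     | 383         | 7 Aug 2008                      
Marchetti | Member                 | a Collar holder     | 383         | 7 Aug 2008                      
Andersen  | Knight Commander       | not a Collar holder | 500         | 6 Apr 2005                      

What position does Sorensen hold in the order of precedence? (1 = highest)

4

By grade within the Order: Chaudhari, Andersen and Halvorsen (Knight Commander); then Sorensen (Commander); then Marchetti and Saleh (Member).
Among Chaudhari, Andersen and Halvorsen, by roll number (lower first): Chaudhari (267) before Andersen and Halvorsen (500).
Andersen and Halvorsen both have date of appointment to the Order 6 Apr 2005, so the next rule applies.
Among Andersen and Halvorsen, alphabetically by surname: Andersen before Halvorsen.
Marchetti and Saleh both have roll number 383, so the next rule applies.
Marchetti and Saleh both have date of appointment to the Order 7 Aug 2008, so the next rule applies.
Among Marchetti and Saleh, alphabetically by surname: Marchetti before Saleh.
Order: Chaudhari, Andersen, Halvorsen, Sorensen, Marchetti, Saleh. So position 4.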